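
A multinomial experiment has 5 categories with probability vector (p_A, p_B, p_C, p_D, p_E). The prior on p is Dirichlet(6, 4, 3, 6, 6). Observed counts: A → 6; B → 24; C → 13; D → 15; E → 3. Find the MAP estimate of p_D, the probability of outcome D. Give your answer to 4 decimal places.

The posterior is Dirichlet(αᵢ + nᵢ) = Dirichlet(12, 28, 16, 21, 9).
For a Dirichlet(a₁,…,a_K) with all aᵢ > 1, the mode has j-th component (aⱼ − 1)/(Σaᵢ − K).
Here Σaᵢ = 86 and K = 5, so p_D = (21 − 1)/(86 − 5) = 20/81 ≈ 0.2469.

MAP estimate of p_D = 0.2469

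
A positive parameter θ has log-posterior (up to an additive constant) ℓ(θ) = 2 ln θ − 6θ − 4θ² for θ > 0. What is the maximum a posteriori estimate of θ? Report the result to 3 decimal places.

θ̂_MAP = 0.250

ℓ'(θ) = 2/θ − 6 − 8θ. Setting this to zero and multiplying by θ: 8θ² + 6θ − 2 = 0.
θ = (−6 + √(6² + 4·8·2)) / (2·8) = (−6 + √100) / 16 = (−6 + 10)/16 = 1/4.
ℓ''(θ) = −2/θ² − 8 < 0, confirming a maximum.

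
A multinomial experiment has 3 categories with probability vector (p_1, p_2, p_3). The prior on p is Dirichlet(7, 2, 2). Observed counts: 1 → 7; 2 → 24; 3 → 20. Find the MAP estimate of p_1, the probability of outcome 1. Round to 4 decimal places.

The posterior is Dirichlet(αᵢ + nᵢ) = Dirichlet(14, 26, 22).
For a Dirichlet(a₁,…,a_K) with all aᵢ > 1, the mode has j-th component (aⱼ − 1)/(Σaᵢ − K).
Here Σaᵢ = 62 and K = 3, so p_1 = (14 − 1)/(62 − 3) = 13/59 ≈ 0.2203.

MAP estimate: 0.2203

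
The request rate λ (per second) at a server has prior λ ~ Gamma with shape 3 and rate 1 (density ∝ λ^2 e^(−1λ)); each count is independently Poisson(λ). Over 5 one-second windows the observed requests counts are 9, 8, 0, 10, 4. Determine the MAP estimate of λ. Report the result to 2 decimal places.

λ̂_MAP = 5.50

Σxᵢ = 9+8+0+10+4 = 31, with n = 5.
Posterior ∝ λ^2e^(−1λ) · λ^31e^(−5λ) = λ^33e^(−6λ), i.e. Gamma(shape=34, rate=6).
The mode of a Gamma(a, b) with a ≥ 1 (shape–rate) is (a−1)/b = 33/6 ≈ 5.50.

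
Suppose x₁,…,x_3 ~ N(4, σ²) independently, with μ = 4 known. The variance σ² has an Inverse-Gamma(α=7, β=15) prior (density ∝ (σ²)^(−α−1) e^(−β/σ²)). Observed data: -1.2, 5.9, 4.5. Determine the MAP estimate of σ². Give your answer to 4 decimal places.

σ̂²_MAP = 3.2053

Sum of squared deviations about the known mean: SS = (-1.2−4)² + (5.9−4)² + (4.5−4)² = 30.9.
The Normal likelihood contributes (σ²)^(−n/2) exp(−SS/(2σ²)), so the posterior is Inverse-Gamma(α + n/2, β + SS/2) = Inverse-Gamma(8.5, 30.45).
The mode of Inverse-Gamma(a, b) is b/(a+1) = 30.45/9.5 ≈ 3.2053.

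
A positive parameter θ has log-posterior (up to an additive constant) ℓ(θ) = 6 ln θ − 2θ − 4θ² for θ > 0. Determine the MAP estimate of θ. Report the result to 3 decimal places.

ℓ'(θ) = 6/θ − 2 − 8θ. Setting this to zero and multiplying by θ: 8θ² + 2θ − 6 = 0.
θ = (−2 + √(2² + 4·8·6)) / (2·8) = (−2 + √196) / 16 = (−2 + 14)/16 = 3/4.
ℓ''(θ) = −6/θ² − 8 < 0, confirming a maximum.

θ̂_MAP = 0.750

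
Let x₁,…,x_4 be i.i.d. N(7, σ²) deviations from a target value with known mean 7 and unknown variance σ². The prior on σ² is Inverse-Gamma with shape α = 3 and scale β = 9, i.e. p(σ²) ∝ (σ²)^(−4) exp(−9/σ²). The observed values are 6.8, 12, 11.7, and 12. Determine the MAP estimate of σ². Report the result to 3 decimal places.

σ̂²_MAP = 7.511

Sum of squared deviations about the known mean: SS = (6.8−7)² + (12−7)² + (11.7−7)² + (12−7)² = 72.13.
The Normal likelihood contributes (σ²)^(−n/2) exp(−SS/(2σ²)), so the posterior is Inverse-Gamma(α + n/2, β + SS/2) = Inverse-Gamma(5, 45.065).
The mode of Inverse-Gamma(a, b) is b/(a+1) = 45.065/6 ≈ 7.511.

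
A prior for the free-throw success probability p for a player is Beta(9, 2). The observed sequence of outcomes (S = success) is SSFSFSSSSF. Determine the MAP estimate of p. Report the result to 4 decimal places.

Prior: Beta(9, 2).
Data: 7 successes in 10 trials (from the sequence). The binomial likelihood contributes p^7(1−p)^3, so the posterior is Beta(9+7, 2+3) = Beta(16, 5).
For Beta(a, b) with a, b > 1 the mode is (a−1)/(a+b−2) = 15/19 ≈ 0.7895.

p̂_MAP = 0.7895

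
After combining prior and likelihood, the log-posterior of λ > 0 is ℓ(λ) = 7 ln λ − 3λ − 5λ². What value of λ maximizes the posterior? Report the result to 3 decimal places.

ℓ'(λ) = 7/λ − 3 − 10λ. Setting this to zero and multiplying by λ: 10λ² + 3λ − 7 = 0.
λ = (−3 + √(3² + 4·10·7)) / (2·10) = (−3 + √289) / 20 = (−3 + 17)/20 = 7/10.
ℓ''(λ) = −7/λ² − 10 < 0, confirming a maximum.

λ̂_MAP = 0.700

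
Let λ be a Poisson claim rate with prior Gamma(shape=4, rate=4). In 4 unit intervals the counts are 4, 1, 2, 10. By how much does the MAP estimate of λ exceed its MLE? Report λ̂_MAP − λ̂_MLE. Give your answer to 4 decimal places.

MAP − MLE = -1.7500

Σxᵢ = 17. Posterior is Gamma(21, 8); MAP = (21−1)/8 = 20/8 ≈ 2.50000.
MLE = x̄ = 17/4 ≈ 4.25000.
Difference = 20/8 − 17/4 = -7/4 ≈ -1.7500.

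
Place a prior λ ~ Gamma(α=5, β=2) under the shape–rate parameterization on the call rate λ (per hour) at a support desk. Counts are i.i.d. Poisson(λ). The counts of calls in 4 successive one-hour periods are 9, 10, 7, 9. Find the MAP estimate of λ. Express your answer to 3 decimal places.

λ̂_MAP = 6.500

Σxᵢ = 9+10+7+9 = 35, with n = 4.
Posterior ∝ λ^4e^(−2λ) · λ^35e^(−4λ) = λ^39e^(−6λ), i.e. Gamma(shape=40, rate=6).
The mode of a Gamma(a, b) with a ≥ 1 (shape–rate) is (a−1)/b = 39/6 ≈ 6.500.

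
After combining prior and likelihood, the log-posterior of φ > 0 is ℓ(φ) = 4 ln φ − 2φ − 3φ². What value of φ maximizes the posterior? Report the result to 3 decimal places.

φ̂_MAP = 0.667

ℓ'(φ) = 4/φ − 2 − 6φ. Setting this to zero and multiplying by φ: 6φ² + 2φ − 4 = 0.
φ = (−2 + √(2² + 4·6·4)) / (2·6) = (−2 + √100) / 12 = (−2 + 10)/12 = 2/3.
ℓ''(φ) = −4/φ² − 6 < 0, confirming a maximum.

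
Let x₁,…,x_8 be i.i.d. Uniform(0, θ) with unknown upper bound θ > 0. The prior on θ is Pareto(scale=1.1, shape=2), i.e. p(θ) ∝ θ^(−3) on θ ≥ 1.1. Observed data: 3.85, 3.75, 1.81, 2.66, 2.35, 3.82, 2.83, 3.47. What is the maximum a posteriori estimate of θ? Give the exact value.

θ̂_MAP = 3.85

The Uniform(0, θ) likelihood is θ^(−n) for θ ≥ max(xᵢ), zero otherwise. Here max(xᵢ) = 3.85.
Posterior ∝ θ^(−3) · θ^(−8) = θ^(−11) on θ ≥ max(1.1, 3.85) = 3.85.
This density is strictly decreasing in θ, so the posterior mode lies at the lower boundary of the support.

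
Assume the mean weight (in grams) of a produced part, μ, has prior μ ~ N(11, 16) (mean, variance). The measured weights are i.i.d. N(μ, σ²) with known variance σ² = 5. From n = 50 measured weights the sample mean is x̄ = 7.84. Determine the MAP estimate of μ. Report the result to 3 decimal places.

n = 50, x̄ = 7.84.
For a Normal prior and Normal likelihood with known variance, the posterior is Normal; its mode equals its mean, the precision-weighted average.
Prior precision 1/σ₀² = 1/16 = 0.0625; data precision n/σ² = 50/5 = 10.
μ̂ = (0.0625·11 + 10·7.84) / (0.0625 + 10) = 79.0875/10.0625 = 6327/805 ≈ 7.860.

μ̂_MAP = 7.860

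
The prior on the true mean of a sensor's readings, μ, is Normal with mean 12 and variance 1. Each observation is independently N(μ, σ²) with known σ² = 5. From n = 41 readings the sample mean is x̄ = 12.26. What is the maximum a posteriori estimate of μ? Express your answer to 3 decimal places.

n = 41, x̄ = 12.26.
For a Normal prior and Normal likelihood with known variance, the posterior is Normal; its mode equals its mean, the precision-weighted average.
Prior precision 1/σ₀² = 1/1 = 1; data precision n/σ² = 41/5 = 8.2.
μ̂ = (1·12 + 8.2·12.26) / (1 + 8.2) = 112.532/9.2 = 28133/2300 ≈ 12.232.

μ̂_MAP = 12.232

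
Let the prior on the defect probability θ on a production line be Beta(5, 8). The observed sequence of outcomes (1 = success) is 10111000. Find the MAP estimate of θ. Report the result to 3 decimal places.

θ̂_MAP = 0.421

Prior: Beta(5, 8).
Data: 4 successes in 8 trials (from the sequence). The binomial likelihood contributes θ^4(1−θ)^4, so the posterior is Beta(5+4, 8+4) = Beta(9, 12).
For Beta(a, b) with a, b > 1 the mode is (a−1)/(a+b−2) = 8/19 ≈ 0.421.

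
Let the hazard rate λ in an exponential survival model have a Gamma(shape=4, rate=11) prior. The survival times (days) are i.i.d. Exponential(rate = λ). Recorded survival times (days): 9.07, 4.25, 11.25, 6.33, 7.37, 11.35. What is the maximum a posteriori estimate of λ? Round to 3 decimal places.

The Exponential(rate=λ) likelihood is ∝ λ^n e^(−λΣtᵢ). Here n = 6 and Σtᵢ = 9.07 + 4.25 + 11.25 + 6.33 + 7.37 + 11.35 = 49.62.
Posterior ∝ λ^3e^(−11λ) · λ^6e^(−49.62λ) = λ^9e^(−60.62λ), i.e. Gamma(10, 60.62).
Mode = (a−1)/b = 9/60.62 ≈ 0.148.

λ̂_MAP = 0.148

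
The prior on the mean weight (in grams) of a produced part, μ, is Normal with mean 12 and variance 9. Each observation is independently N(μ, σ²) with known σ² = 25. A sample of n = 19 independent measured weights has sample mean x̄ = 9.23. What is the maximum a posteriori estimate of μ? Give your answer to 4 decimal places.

μ̂_MAP = 9.5833

n = 19, x̄ = 9.23.
For a Normal prior and Normal likelihood with known variance, the posterior is Normal; its mode equals its mean, the precision-weighted average.
Prior precision 1/σ₀² = 1/9; data precision n/σ² = 19/25 = 0.76.
μ̂ = ((1/9)·12 + 0.76·9.23) / (1/9 + 0.76) = (62611/7500)/(196/225) = 187833/19600 ≈ 9.5833.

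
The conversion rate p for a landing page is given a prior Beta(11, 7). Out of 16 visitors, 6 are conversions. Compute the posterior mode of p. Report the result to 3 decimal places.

Prior: Beta(11, 7).
Data: 6 successes in 16 trials. The binomial likelihood contributes p^6(1−p)^10, so the posterior is Beta(11+6, 7+10) = Beta(17, 17).
For Beta(a, b) with a, b > 1 the mode is (a−1)/(a+b−2) = 16/32 ≈ 0.500.

p̂_MAP = 0.500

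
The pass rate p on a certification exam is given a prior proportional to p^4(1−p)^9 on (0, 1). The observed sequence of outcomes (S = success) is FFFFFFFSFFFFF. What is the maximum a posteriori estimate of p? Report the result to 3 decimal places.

The prior density ∝ p^4(1−p)^9 is the kernel of Beta(5, 10).
Data: 1 success in 13 trials (from the sequence). The binomial likelihood contributes p(1−p)^12, so the posterior is Beta(5+1, 10+12) = Beta(6, 22).
For Beta(a, b) with a, b > 1 the mode is (a−1)/(a+b−2) = 5/26 ≈ 0.192.

p̂_MAP = 0.192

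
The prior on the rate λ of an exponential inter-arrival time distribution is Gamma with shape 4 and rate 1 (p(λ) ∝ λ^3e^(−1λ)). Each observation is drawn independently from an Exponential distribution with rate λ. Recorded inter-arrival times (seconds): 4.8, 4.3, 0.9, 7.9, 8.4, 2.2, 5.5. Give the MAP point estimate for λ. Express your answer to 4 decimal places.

The Exponential(rate=λ) likelihood is ∝ λ^n e^(−λΣtᵢ). Here n = 7 and Σtᵢ = 4.8 + 4.3 + 0.9 + 7.9 + 8.4 + 2.2 + 5.5 = 34.
Posterior ∝ λ^3e^(−1λ) · λ^7e^(−34λ) = λ^10e^(−35λ), i.e. Gamma(11, 35).
Mode = (a−1)/b = 10/35 ≈ 0.2857.

λ̂_MAP = 0.2857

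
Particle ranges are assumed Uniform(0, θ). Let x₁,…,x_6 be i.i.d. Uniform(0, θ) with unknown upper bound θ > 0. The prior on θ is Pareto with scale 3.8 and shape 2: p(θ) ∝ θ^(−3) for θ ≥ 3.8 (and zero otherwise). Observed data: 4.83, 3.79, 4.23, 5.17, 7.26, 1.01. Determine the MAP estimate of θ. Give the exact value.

The Uniform(0, θ) likelihood is θ^(−n) for θ ≥ max(xᵢ), zero otherwise. Here max(xᵢ) = 7.26.
Posterior ∝ θ^(−3) · θ^(−6) = θ^(−9) on θ ≥ max(3.8, 7.26) = 7.26.
This density is strictly decreasing in θ, so the posterior mode lies at the lower boundary of the support.

θ̂_MAP = 7.26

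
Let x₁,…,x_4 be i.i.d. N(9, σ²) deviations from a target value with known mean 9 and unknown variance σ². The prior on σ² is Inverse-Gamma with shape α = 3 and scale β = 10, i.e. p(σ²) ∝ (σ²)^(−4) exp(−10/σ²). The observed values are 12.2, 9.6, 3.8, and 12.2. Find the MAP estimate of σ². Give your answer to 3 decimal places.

Sum of squared deviations about the known mean: SS = (12.2−9)² + (9.6−9)² + (3.8−9)² + (12.2−9)² = 47.88.
The Normal likelihood contributes (σ²)^(−n/2) exp(−SS/(2σ²)), so the posterior is Inverse-Gamma(α + n/2, β + SS/2) = Inverse-Gamma(5, 33.94).
The mode of Inverse-Gamma(a, b) is b/(a+1) = 33.94/6 ≈ 5.657.

σ̂²_MAP = 5.657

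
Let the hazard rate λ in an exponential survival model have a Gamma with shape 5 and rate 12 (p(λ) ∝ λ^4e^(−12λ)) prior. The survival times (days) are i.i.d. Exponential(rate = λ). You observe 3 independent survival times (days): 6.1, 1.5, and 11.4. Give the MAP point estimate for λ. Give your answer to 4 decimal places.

λ̂_MAP = 0.2258

The Exponential(rate=λ) likelihood is ∝ λ^n e^(−λΣtᵢ). Here n = 3 and Σtᵢ = 6.1 + 1.5 + 11.4 = 19.
Posterior ∝ λ^4e^(−12λ) · λ^3e^(−19λ) = λ^7e^(−31λ), i.e. Gamma(8, 31).
Mode = (a−1)/b = 7/31 ≈ 0.2258.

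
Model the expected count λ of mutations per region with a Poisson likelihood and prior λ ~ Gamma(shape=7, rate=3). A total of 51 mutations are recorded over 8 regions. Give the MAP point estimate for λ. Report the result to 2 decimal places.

λ̂_MAP = 5.18

Σxᵢ = 51, n = 8.
Posterior ∝ λ^6e^(−3λ) · λ^51e^(−8λ) = λ^57e^(−11λ), i.e. Gamma(shape=58, rate=11).
The mode of a Gamma(a, b) with a ≥ 1 (shape–rate) is (a−1)/b = 57/11 ≈ 5.18.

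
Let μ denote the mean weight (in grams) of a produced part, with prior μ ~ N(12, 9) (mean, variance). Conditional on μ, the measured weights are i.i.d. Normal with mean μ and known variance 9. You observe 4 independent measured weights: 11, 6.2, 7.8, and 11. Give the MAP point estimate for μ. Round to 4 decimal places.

μ̂_MAP = 9.6000

n = 4; x̄ = (11 + 6.2 + 7.8 + 11)/4 = 36/4 = 9.
For a Normal prior and Normal likelihood with known variance, the posterior is Normal; its mode equals its mean, the precision-weighted average.
Prior precision 1/σ₀² = 1/9; data precision n/σ² = 4/9.
μ̂ = ((1/9)·12 + (4/9)·9) / (1/9 + 4/9) = (16/3)/(5/9) = 9.6000.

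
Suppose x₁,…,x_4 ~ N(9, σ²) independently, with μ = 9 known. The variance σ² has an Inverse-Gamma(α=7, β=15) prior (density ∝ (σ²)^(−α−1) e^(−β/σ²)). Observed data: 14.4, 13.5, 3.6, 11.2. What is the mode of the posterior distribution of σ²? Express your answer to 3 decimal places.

σ̂²_MAP = 5.671

Sum of squared deviations about the known mean: SS = (14.4−9)² + (13.5−9)² + (3.6−9)² + (11.2−9)² = 83.41.
The Normal likelihood contributes (σ²)^(−n/2) exp(−SS/(2σ²)), so the posterior is Inverse-Gamma(α + n/2, β + SS/2) = Inverse-Gamma(9, 56.705).
The mode of Inverse-Gamma(a, b) is b/(a+1) = 56.705/10 ≈ 5.671.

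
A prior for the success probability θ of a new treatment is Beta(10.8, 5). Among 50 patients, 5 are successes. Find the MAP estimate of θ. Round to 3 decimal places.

Prior: Beta(10.8, 5).
Data: 5 successes in 50 trials. The binomial likelihood contributes θ^5(1−θ)^45, so the posterior is Beta(10.8+5, 5+45) = Beta(15.8, 50).
For Beta(a, b) with a, b > 1 the mode is (a−1)/(a+b−2) = 14.8/63.8 ≈ 0.232.

θ̂_MAP = 0.232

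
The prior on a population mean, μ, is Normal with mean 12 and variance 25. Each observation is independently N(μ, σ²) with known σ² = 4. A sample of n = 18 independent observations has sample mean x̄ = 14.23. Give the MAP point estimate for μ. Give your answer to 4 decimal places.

μ̂_MAP = 14.2104

n = 18, x̄ = 14.23.
For a Normal prior and Normal likelihood with known variance, the posterior is Normal; its mode equals its mean, the precision-weighted average.
Prior precision 1/σ₀² = 1/25 = 0.04; data precision n/σ² = 18/4 = 4.5.
μ̂ = (0.04·12 + 4.5·14.23) / (0.04 + 4.5) = 64.515/4.54 = 12903/908 ≈ 14.2104.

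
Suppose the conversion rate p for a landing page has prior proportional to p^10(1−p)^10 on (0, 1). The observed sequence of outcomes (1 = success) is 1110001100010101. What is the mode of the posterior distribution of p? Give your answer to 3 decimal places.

p̂_MAP = 0.500

The prior density ∝ p^10(1−p)^10 is the kernel of Beta(11, 11).
Data: 8 successes in 16 trials (from the sequence). The binomial likelihood contributes p^8(1−p)^8, so the posterior is Beta(11+8, 11+8) = Beta(19, 19).
For Beta(a, b) with a, b > 1 the mode is (a−1)/(a+b−2) = 18/36 ≈ 0.500.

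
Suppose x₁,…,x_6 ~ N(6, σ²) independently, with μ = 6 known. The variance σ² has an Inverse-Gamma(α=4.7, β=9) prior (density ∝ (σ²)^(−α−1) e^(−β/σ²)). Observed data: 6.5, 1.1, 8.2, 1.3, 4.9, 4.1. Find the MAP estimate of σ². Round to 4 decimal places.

Sum of squared deviations about the known mean: SS = (6.5−6)² + (1.1−6)² + (8.2−6)² + (1.3−6)² + (4.9−6)² + (4.1−6)² = 56.01.
The Normal likelihood contributes (σ²)^(−n/2) exp(−SS/(2σ²)), so the posterior is Inverse-Gamma(α + n/2, β + SS/2) = Inverse-Gamma(7.7, 37.005).
The mode of Inverse-Gamma(a, b) is b/(a+1) = 37.005/8.7 ≈ 4.2534.

σ̂²_MAP = 4.2534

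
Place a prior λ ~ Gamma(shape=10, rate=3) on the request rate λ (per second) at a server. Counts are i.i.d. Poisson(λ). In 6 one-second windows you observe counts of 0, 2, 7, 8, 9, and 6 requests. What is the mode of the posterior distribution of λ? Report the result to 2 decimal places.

λ̂_MAP = 4.56

Σxᵢ = 0+2+7+8+9+6 = 32, with n = 6.
Posterior ∝ λ^9e^(−3λ) · λ^32e^(−6λ) = λ^41e^(−9λ), i.e. Gamma(shape=42, rate=9).
The mode of a Gamma(a, b) with a ≥ 1 (shape–rate) is (a−1)/b = 41/9 ≈ 4.56.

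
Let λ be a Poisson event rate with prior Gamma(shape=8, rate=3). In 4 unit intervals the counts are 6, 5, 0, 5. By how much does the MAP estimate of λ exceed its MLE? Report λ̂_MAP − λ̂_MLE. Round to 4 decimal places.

MAP − MLE = -0.7143

Σxᵢ = 16. Posterior is Gamma(24, 7); MAP = (24−1)/7 = 23/7 ≈ 3.28571.
MLE = x̄ = 16/4 ≈ 4.00000.
Difference = 23/7 − 16/4 = -5/7 ≈ -0.7143.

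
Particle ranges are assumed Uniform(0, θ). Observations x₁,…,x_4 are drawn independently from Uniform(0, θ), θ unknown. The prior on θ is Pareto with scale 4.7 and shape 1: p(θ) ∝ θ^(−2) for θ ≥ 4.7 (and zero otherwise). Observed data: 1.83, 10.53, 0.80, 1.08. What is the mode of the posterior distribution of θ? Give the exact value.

θ̂_MAP = 10.53

The Uniform(0, θ) likelihood is θ^(−n) for θ ≥ max(xᵢ), zero otherwise. Here max(xᵢ) = 10.53.
Posterior ∝ θ^(−2) · θ^(−4) = θ^(−6) on θ ≥ max(4.7, 10.53) = 10.53.
This density is strictly decreasing in θ, so the posterior mode lies at the lower boundary of the support.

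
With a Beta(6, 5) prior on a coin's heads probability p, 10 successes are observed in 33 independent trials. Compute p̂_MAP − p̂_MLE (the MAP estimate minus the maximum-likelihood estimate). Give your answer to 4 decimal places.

Posterior is Beta(16, 28); MAP = (16−1)/(44−2) = 15/42 ≈ 0.35714.
MLE ignores the prior: p̂_MLE = k/n = 10/33 ≈ 0.30303.
Difference = 15/42 − 10/33 = 25/462 ≈ 0.0541.

MAP − MLE = 0.0541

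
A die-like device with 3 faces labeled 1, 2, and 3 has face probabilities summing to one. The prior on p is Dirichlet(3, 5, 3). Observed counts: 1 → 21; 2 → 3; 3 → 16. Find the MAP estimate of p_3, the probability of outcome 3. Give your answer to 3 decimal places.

MAP estimate: 0.375

The posterior is Dirichlet(αᵢ + nᵢ) = Dirichlet(24, 8, 19).
For a Dirichlet(a₁,…,a_K) with all aᵢ > 1, the mode has j-th component (aⱼ − 1)/(Σaᵢ − K).
Here Σaᵢ = 51 and K = 3, so p_3 = (19 − 1)/(51 − 3) = 18/48 ≈ 0.375.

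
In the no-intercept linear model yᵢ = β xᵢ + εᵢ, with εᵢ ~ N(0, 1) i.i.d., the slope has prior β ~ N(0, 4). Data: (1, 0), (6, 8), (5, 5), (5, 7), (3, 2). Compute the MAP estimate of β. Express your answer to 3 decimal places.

log p(β | y) = −Σ(yᵢ − βxᵢ)²/(2·1) − β²/(2·4) + const.
Setting the derivative to zero: Σxᵢ(yᵢ − βxᵢ)/1 − β/4 = 0, so β = Σxᵢyᵢ / (Σxᵢ² + σ²/τ²).
Σxᵢyᵢ = 1·0 + 6·8 + 5·5 + 5·7 + 3·2 = 114; Σxᵢ² = 96; σ²/τ² = 0.25.
β̂_MAP = 114 / (96 + 0.25) = 114/96.25 ≈ 1.184.

β̂_MAP = 1.184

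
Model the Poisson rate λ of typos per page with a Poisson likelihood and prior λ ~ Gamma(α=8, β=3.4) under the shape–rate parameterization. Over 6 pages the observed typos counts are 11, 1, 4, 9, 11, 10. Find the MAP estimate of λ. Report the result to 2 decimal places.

λ̂_MAP = 5.64

Σxᵢ = 11+1+4+9+11+10 = 46, with n = 6.
Posterior ∝ λ^7e^(−3.4λ) · λ^46e^(−6λ) = λ^53e^(−9.4λ), i.e. Gamma(shape=54, rate=9.4).
The mode of a Gamma(a, b) with a ≥ 1 (shape–rate) is (a−1)/b = 53/9.4 ≈ 5.64.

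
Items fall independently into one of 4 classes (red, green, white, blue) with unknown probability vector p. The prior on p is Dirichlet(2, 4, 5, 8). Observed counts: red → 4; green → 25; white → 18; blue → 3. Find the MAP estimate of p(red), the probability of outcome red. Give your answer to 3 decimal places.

The posterior is Dirichlet(αᵢ + nᵢ) = Dirichlet(6, 29, 23, 11).
For a Dirichlet(a₁,…,a_K) with all aᵢ > 1, the mode has j-th component (aⱼ − 1)/(Σaᵢ − K).
Here Σaᵢ = 69 and K = 4, so p(red) = (6 − 1)/(69 − 4) = 5/65 ≈ 0.077.

MAP estimate of p(red) = 0.077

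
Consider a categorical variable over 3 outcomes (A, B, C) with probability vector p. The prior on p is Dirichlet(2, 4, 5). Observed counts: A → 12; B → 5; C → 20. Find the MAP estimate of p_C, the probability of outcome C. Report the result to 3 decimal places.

MAP estimate of p_C = 0.533

The posterior is Dirichlet(αᵢ + nᵢ) = Dirichlet(14, 9, 25).
For a Dirichlet(a₁,…,a_K) with all aᵢ > 1, the mode has j-th component (aⱼ − 1)/(Σaᵢ − K).
Here Σaᵢ = 48 and K = 3, so p_C = (25 − 1)/(48 − 3) = 24/45 ≈ 0.533.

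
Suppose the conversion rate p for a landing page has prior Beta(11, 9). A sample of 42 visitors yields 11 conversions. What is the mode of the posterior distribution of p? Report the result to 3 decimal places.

Prior: Beta(11, 9).
Data: 11 successes in 42 trials. The binomial likelihood contributes p^11(1−p)^31, so the posterior is Beta(11+11, 9+31) = Beta(22, 40).
For Beta(a, b) with a, b > 1 the mode is (a−1)/(a+b−2) = 21/60 ≈ 0.350.

p̂_MAP = 0.350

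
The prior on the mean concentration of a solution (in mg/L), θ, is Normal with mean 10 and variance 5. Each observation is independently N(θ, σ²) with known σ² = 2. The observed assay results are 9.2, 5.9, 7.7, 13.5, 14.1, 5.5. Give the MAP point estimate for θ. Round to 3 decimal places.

n = 6; x̄ = (9.2 + 5.9 + 7.7 + 13.5 + 14.1 + 5.5)/6 = 55.9/6 = 559/60 ≈ 9.3167.
For a Normal prior and Normal likelihood with known variance, the posterior is Normal; its mode equals its mean, the precision-weighted average.
Prior precision 1/σ₀² = 1/5 = 0.2; data precision n/σ² = 6/2 = 3.
θ̂ = (0.2·10 + 3·(559/60)) / (0.2 + 3) = 29.95/3.2 = 9.359375 ≈ 9.359.

θ̂_MAP = 9.359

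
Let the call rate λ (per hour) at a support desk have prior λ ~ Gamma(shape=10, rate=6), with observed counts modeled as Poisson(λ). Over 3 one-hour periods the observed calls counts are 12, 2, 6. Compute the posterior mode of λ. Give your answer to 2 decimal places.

Σxᵢ = 12+2+6 = 20, with n = 3.
Posterior ∝ λ^9e^(−6λ) · λ^20e^(−3λ) = λ^29e^(−9λ), i.e. Gamma(shape=30, rate=9).
The mode of a Gamma(a, b) with a ≥ 1 (shape–rate) is (a−1)/b = 29/9 ≈ 3.22.

λ̂_MAP = 3.22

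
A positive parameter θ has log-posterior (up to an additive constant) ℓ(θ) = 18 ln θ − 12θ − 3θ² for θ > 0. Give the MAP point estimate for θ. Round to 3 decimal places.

ℓ'(θ) = 18/θ − 12 − 6θ. Setting this to zero and multiplying by θ: 6θ² + 12θ − 18 = 0.
θ = (−12 + √(12² + 4·6·18)) / (2·6) = (−12 + √576) / 12 = (−12 + 24)/12 = 1.
ℓ''(θ) = −18/θ² − 6 < 0, confirming a maximum.

θ̂_MAP = 1.000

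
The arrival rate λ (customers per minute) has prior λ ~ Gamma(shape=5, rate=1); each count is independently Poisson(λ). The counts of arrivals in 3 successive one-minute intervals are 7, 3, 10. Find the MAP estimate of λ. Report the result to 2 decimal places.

λ̂_MAP = 6.00

Σxᵢ = 7+3+10 = 20, with n = 3.
Posterior ∝ λ^4e^(−1λ) · λ^20e^(−3λ) = λ^24e^(−4λ), i.e. Gamma(shape=25, rate=4).
The mode of a Gamma(a, b) with a ≥ 1 (shape–rate) is (a−1)/b = 24/4 ≈ 6.00.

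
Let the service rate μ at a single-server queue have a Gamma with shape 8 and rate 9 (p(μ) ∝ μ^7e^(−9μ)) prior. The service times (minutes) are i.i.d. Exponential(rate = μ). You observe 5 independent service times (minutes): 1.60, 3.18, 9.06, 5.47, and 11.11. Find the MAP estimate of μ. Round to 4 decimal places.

The Exponential(rate=μ) likelihood is ∝ μ^n e^(−μΣtᵢ). Here n = 5 and Σtᵢ = 1.60 + 3.18 + 9.06 + 5.47 + 11.11 = 30.42.
Posterior ∝ μ^7e^(−9μ) · μ^5e^(−30.42μ) = μ^12e^(−39.42μ), i.e. Gamma(13, 39.42).
Mode = (a−1)/b = 12/39.42 ≈ 0.3044.

μ̂_MAP = 0.3044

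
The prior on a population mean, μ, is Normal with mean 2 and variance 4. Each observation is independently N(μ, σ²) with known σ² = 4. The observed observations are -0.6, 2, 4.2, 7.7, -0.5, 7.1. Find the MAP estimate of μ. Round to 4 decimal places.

n = 6; x̄ = ((-0.6) + 2 + 4.2 + 7.7 + (-0.5) + 7.1)/6 = 19.9/6 = 199/60 ≈ 3.3167.
For a Normal prior and Normal likelihood with known variance, the posterior is Normal; its mode equals its mean, the precision-weighted average.
Prior precision 1/σ₀² = 1/4 = 0.25; data precision n/σ² = 6/4 = 1.5.
μ̂ = (0.25·2 + 1.5·(199/60)) / (0.25 + 1.5) = 5.475/1.75 = 219/70 ≈ 3.1286.

μ̂_MAP = 3.1286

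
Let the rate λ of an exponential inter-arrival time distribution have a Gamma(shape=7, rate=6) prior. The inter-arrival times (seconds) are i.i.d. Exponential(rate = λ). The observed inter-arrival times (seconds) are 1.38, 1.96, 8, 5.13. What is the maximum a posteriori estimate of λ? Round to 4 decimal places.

λ̂_MAP = 0.4450

The Exponential(rate=λ) likelihood is ∝ λ^n e^(−λΣtᵢ). Here n = 4 and Σtᵢ = 1.38 + 1.96 + 8 + 5.13 = 16.47.
Posterior ∝ λ^6e^(−6λ) · λ^4e^(−16.47λ) = λ^10e^(−22.47λ), i.e. Gamma(11, 22.47).
Mode = (a−1)/b = 10/22.47 ≈ 0.4450.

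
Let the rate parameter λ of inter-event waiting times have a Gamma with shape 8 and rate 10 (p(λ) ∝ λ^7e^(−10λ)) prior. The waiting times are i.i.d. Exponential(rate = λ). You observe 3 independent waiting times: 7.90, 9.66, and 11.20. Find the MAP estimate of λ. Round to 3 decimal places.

The Exponential(rate=λ) likelihood is ∝ λ^n e^(−λΣtᵢ). Here n = 3 and Σtᵢ = 7.90 + 9.66 + 11.20 = 28.76.
Posterior ∝ λ^7e^(−10λ) · λ^3e^(−28.76λ) = λ^10e^(−38.76λ), i.e. Gamma(11, 38.76).
Mode = (a−1)/b = 10/38.76 ≈ 0.258.

λ̂_MAP = 0.258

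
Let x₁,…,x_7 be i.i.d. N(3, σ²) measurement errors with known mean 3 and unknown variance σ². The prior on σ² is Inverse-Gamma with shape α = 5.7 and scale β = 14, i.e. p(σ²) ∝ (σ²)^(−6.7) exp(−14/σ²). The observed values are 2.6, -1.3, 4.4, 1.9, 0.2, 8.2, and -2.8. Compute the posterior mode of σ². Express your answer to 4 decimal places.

Sum of squared deviations about the known mean: SS = (2.6−3)² + (-1.3−3)² + (4.4−3)² + (1.9−3)² + (0.2−3)² + (8.2−3)² + (-2.8−3)² = 90.34.
The Normal likelihood contributes (σ²)^(−n/2) exp(−SS/(2σ²)), so the posterior is Inverse-Gamma(α + n/2, β + SS/2) = Inverse-Gamma(9.2, 59.17).
The mode of Inverse-Gamma(a, b) is b/(a+1) = 59.17/10.2 ≈ 5.8010.

σ̂²_MAP = 5.8010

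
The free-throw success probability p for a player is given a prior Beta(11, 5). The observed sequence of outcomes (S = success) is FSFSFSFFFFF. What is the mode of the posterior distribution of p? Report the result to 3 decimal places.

Prior: Beta(11, 5).
Data: 3 successes in 11 trials (from the sequence). The binomial likelihood contributes p^3(1−p)^8, so the posterior is Beta(11+3, 5+8) = Beta(14, 13).
For Beta(a, b) with a, b > 1 the mode is (a−1)/(a+b−2) = 13/25 ≈ 0.520.

p̂_MAP = 0.520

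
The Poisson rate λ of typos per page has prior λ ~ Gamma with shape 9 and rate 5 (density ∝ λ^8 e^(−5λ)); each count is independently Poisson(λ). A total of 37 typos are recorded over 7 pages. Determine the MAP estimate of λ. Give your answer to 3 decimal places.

λ̂_MAP = 3.750

Σxᵢ = 37, n = 7.
Posterior ∝ λ^8e^(−5λ) · λ^37e^(−7λ) = λ^45e^(−12λ), i.e. Gamma(shape=46, rate=12).
The mode of a Gamma(a, b) with a ≥ 1 (shape–rate) is (a−1)/b = 45/12 ≈ 3.750.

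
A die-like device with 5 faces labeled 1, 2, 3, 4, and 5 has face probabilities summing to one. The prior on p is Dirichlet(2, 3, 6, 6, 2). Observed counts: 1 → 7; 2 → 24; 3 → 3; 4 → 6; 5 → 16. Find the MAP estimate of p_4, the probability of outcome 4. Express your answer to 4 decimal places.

The posterior is Dirichlet(αᵢ + nᵢ) = Dirichlet(9, 27, 9, 12, 18).
For a Dirichlet(a₁,…,a_K) with all aᵢ > 1, the mode has j-th component (aⱼ − 1)/(Σaᵢ − K).
Here Σaᵢ = 75 and K = 5, so p_4 = (12 − 1)/(75 − 5) = 11/70 ≈ 0.1571.

MAP estimate: 0.1571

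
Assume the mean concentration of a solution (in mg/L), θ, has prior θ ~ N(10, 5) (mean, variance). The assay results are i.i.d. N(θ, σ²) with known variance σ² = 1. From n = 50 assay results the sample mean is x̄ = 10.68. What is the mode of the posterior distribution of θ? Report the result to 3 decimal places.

θ̂_MAP = 10.677

n = 50, x̄ = 10.68.
For a Normal prior and Normal likelihood with known variance, the posterior is Normal; its mode equals its mean, the precision-weighted average.
Prior precision 1/σ₀² = 1/5 = 0.2; data precision n/σ² = 50/1 = 50.
θ̂ = (0.2·10 + 50·10.68) / (0.2 + 50) = 536/50.2 = 2680/251 ≈ 10.677.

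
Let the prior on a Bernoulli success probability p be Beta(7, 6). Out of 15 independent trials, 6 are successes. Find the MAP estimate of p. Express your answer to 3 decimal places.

p̂_MAP = 0.462

Prior: Beta(7, 6).
Data: 6 successes in 15 trials. The binomial likelihood contributes p^6(1−p)^9, so the posterior is Beta(7+6, 6+9) = Beta(13, 15).
For Beta(a, b) with a, b > 1 the mode is (a−1)/(a+b−2) = 12/26 ≈ 0.462.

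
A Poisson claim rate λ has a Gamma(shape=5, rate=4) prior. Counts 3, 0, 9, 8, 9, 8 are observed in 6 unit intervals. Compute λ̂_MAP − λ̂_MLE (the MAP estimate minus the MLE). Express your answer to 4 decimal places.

MAP − MLE = -2.0667

Σxᵢ = 37. Posterior is Gamma(42, 10); MAP = (42−1)/10 = 41/10 ≈ 4.10000.
MLE = x̄ = 37/6 ≈ 6.16667.
Difference = 41/10 − 37/6 = -31/15 ≈ -2.0667.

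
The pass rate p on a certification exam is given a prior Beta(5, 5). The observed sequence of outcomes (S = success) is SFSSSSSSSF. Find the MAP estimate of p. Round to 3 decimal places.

p̂_MAP = 0.667

Prior: Beta(5, 5).
Data: 8 successes in 10 trials (from the sequence). The binomial likelihood contributes p^8(1−p)^2, so the posterior is Beta(5+8, 5+2) = Beta(13, 7).
For Beta(a, b) with a, b > 1 the mode is (a−1)/(a+b−2) = 12/18 ≈ 0.667.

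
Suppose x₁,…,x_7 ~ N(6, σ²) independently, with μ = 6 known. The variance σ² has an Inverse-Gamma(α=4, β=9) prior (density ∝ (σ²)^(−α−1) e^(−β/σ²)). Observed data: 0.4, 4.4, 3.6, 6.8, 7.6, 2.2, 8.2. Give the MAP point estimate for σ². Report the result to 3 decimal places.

Sum of squared deviations about the known mean: SS = (0.4−6)² + (4.4−6)² + (3.6−6)² + (6.8−6)² + (7.6−6)² + (2.2−6)² + (8.2−6)² = 62.16.
The Normal likelihood contributes (σ²)^(−n/2) exp(−SS/(2σ²)), so the posterior is Inverse-Gamma(α + n/2, β + SS/2) = Inverse-Gamma(7.5, 40.08).
The mode of Inverse-Gamma(a, b) is b/(a+1) = 40.08/8.5 ≈ 4.715.

σ̂²_MAP = 4.715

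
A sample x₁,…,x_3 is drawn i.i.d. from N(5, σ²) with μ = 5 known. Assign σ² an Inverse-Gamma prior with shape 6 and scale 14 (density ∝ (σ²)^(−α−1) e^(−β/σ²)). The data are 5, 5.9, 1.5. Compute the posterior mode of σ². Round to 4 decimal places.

Sum of squared deviations about the known mean: SS = (5−5)² + (5.9−5)² + (1.5−5)² = 13.06.
The Normal likelihood contributes (σ²)^(−n/2) exp(−SS/(2σ²)), so the posterior is Inverse-Gamma(α + n/2, β + SS/2) = Inverse-Gamma(7.5, 20.53).
The mode of Inverse-Gamma(a, b) is b/(a+1) = 20.53/8.5 ≈ 2.4153.

σ̂²_MAP = 2.4153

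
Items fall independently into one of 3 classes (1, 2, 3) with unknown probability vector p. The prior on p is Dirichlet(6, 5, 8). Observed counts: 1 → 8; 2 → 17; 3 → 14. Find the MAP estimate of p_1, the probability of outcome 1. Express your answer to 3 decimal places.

MAP estimate: 0.236

The posterior is Dirichlet(αᵢ + nᵢ) = Dirichlet(14, 22, 22).
For a Dirichlet(a₁,…,a_K) with all aᵢ > 1, the mode has j-th component (aⱼ − 1)/(Σaᵢ − K).
Here Σaᵢ = 58 and K = 3, so p_1 = (14 − 1)/(58 − 3) = 13/55 ≈ 0.236.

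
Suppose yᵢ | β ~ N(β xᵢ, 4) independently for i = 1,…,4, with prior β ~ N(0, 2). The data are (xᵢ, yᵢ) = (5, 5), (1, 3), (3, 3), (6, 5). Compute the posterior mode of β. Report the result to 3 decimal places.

β̂_MAP = 0.918

log p(β | y) = −Σ(yᵢ − βxᵢ)²/(2·4) − β²/(2·2) + const.
Setting the derivative to zero: Σxᵢ(yᵢ − βxᵢ)/4 − β/2 = 0, so β = Σxᵢyᵢ / (Σxᵢ² + σ²/τ²).
Σxᵢyᵢ = 5·5 + 1·3 + 3·3 + 6·5 = 67; Σxᵢ² = 71; σ²/τ² = 2.
β̂_MAP = 67 / (71 + 2) = 67/73 ≈ 0.918.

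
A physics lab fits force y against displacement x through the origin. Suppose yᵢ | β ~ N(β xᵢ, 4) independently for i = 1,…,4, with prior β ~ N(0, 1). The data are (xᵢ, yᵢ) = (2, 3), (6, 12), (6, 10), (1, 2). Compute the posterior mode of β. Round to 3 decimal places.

log p(β | y) = −Σ(yᵢ − βxᵢ)²/(2·4) − β²/(2·1) + const.
Setting the derivative to zero: Σxᵢ(yᵢ − βxᵢ)/4 − β/1 = 0, so β = Σxᵢyᵢ / (Σxᵢ² + σ²/τ²).
Σxᵢyᵢ = 2·3 + 6·12 + 6·10 + 1·2 = 140; Σxᵢ² = 77; σ²/τ² = 4.
β̂_MAP = 140 / (77 + 4) = 140/81 ≈ 1.728.

β̂_MAP = 1.728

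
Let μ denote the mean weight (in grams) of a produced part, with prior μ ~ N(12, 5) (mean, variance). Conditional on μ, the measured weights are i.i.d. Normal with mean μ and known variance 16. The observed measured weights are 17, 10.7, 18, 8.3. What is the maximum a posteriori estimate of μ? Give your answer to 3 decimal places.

n = 4; x̄ = (17 + 10.7 + 18 + 8.3)/4 = 54/4 = 13.5.
For a Normal prior and Normal likelihood with known variance, the posterior is Normal; its mode equals its mean, the precision-weighted average.
Prior precision 1/σ₀² = 1/5 = 0.2; data precision n/σ² = 4/16 = 0.25.
μ̂ = (0.2·12 + 0.25·13.5) / (0.2 + 0.25) = 5.775/0.45 = 77/6 ≈ 12.833.

μ̂_MAP = 12.833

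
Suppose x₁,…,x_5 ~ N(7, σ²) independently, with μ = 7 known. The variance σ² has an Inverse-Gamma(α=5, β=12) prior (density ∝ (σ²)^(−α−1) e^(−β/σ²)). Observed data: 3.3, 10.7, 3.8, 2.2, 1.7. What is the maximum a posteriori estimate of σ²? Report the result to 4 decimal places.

σ̂²_MAP = 6.6324

Sum of squared deviations about the known mean: SS = (3.3−7)² + (10.7−7)² + (3.8−7)² + (2.2−7)² + (1.7−7)² = 88.75.
The Normal likelihood contributes (σ²)^(−n/2) exp(−SS/(2σ²)), so the posterior is Inverse-Gamma(α + n/2, β + SS/2) = Inverse-Gamma(7.5, 56.375).
The mode of Inverse-Gamma(a, b) is b/(a+1) = 56.375/8.5 ≈ 6.6324.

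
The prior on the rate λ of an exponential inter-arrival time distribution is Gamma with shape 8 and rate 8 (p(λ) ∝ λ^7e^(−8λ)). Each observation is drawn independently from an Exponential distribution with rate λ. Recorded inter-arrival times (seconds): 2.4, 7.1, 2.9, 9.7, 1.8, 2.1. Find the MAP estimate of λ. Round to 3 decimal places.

λ̂_MAP = 0.382

The Exponential(rate=λ) likelihood is ∝ λ^n e^(−λΣtᵢ). Here n = 6 and Σtᵢ = 2.4 + 7.1 + 2.9 + 9.7 + 1.8 + 2.1 = 26.
Posterior ∝ λ^7e^(−8λ) · λ^6e^(−26λ) = λ^13e^(−34λ), i.e. Gamma(14, 34).
Mode = (a−1)/b = 13/34 ≈ 0.382.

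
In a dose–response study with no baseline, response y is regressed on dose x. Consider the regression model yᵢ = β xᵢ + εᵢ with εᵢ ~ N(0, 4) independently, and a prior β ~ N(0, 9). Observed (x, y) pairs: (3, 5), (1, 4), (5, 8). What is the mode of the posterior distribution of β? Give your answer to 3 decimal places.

log p(β | y) = −Σ(yᵢ − βxᵢ)²/(2·4) − β²/(2·9) + const.
Setting the derivative to zero: Σxᵢ(yᵢ − βxᵢ)/4 − β/9 = 0, so β = Σxᵢyᵢ / (Σxᵢ² + σ²/τ²).
Σxᵢyᵢ = 3·5 + 1·4 + 5·8 = 59; Σxᵢ² = 35; σ²/τ² = 4/9.
β̂_MAP = 59 / (35 + 4/9) = 59/(319/9) = 531/319 ≈ 1.665.

β̂_MAP = 1.665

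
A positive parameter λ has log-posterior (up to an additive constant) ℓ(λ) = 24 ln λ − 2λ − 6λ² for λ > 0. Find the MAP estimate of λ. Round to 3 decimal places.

λ̂_MAP = 1.333

ℓ'(λ) = 24/λ − 2 − 12λ. Setting this to zero and multiplying by λ: 12λ² + 2λ − 24 = 0.
λ = (−2 + √(2² + 4·12·24)) / (2·12) = (−2 + √1156) / 24 = (−2 + 34)/24 = 4/3.
ℓ''(λ) = −24/λ² − 12 < 0, confirming a maximum.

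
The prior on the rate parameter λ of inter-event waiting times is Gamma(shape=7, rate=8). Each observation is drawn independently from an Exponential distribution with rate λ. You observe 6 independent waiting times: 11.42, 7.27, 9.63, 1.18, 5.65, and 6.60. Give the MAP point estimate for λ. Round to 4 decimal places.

λ̂_MAP = 0.2412

The Exponential(rate=λ) likelihood is ∝ λ^n e^(−λΣtᵢ). Here n = 6 and Σtᵢ = 11.42 + 7.27 + 9.63 + 1.18 + 5.65 + 6.60 = 41.75.
Posterior ∝ λ^6e^(−8λ) · λ^6e^(−41.75λ) = λ^12e^(−49.75λ), i.e. Gamma(13, 49.75).
Mode = (a−1)/b = 12/49.75 ≈ 0.2412.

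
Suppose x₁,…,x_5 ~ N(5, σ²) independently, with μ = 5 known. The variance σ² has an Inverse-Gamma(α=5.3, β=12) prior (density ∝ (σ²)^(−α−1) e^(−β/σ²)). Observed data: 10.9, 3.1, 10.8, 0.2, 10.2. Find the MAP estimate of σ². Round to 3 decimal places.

Sum of squared deviations about the known mean: SS = (10.9−5)² + (3.1−5)² + (10.8−5)² + (0.2−5)² + (10.2−5)² = 122.14.
The Normal likelihood contributes (σ²)^(−n/2) exp(−SS/(2σ²)), so the posterior is Inverse-Gamma(α + n/2, β + SS/2) = Inverse-Gamma(7.8, 73.07).
The mode of Inverse-Gamma(a, b) is b/(a+1) = 73.07/8.8 ≈ 8.303.

σ̂²_MAP = 8.303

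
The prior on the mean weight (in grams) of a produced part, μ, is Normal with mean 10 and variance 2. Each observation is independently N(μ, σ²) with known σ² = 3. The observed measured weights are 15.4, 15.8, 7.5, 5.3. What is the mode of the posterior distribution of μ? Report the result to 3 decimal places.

n = 4; x̄ = (15.4 + 15.8 + 7.5 + 5.3)/4 = 44/4 = 11.
For a Normal prior and Normal likelihood with known variance, the posterior is Normal; its mode equals its mean, the precision-weighted average.
Prior precision 1/σ₀² = 1/2 = 0.5; data precision n/σ² = 4/3.
μ̂ = (0.5·10 + (4/3)·11) / (0.5 + 4/3) = (59/3)/(11/6) = 118/11 ≈ 10.727.

μ̂_MAP = 10.727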